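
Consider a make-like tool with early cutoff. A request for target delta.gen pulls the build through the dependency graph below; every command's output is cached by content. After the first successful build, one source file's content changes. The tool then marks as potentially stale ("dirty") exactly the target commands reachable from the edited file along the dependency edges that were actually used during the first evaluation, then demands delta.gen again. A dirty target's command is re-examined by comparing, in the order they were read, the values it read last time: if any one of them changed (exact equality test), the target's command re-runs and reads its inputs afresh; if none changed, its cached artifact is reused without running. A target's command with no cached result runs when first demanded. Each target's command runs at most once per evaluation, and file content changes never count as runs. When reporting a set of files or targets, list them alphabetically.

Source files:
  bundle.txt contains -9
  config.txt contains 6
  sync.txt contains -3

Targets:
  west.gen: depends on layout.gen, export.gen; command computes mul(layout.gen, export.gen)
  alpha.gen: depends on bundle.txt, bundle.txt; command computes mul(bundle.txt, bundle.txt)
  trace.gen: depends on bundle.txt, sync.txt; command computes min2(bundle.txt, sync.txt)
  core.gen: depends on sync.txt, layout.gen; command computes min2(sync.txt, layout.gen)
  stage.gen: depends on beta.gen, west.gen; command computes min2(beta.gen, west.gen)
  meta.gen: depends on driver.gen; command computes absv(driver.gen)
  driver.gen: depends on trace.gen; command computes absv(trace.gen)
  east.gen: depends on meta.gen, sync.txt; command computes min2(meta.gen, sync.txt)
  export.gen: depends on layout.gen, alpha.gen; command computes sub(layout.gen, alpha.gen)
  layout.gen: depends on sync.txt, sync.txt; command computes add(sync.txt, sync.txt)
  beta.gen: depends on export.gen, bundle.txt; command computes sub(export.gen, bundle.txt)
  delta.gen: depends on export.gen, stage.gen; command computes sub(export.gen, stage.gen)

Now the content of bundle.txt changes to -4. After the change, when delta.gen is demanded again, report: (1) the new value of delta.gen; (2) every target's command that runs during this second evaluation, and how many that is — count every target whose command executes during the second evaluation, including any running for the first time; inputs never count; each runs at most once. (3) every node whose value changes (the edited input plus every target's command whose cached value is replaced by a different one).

Demanding delta.gen again yields -4.
6 target commands run: alpha.gen, beta.gen, delta.gen, export.gen, stage.gen, west.gen.
The nodes whose values change: alpha.gen, beta.gen, bundle.txt, delta.gen, export.gen, stage.gen, west.gen.

First demand of the output computes:
  alpha.gen = mul(-9, -9) = 81
  layout.gen = add(-3, -3) = -6
  export.gen = sub(-6, 81) = -87
  beta.gen = sub(-87, -9) = -78
  west.gen = mul(-6, -87) = 522
  stage.gen = min2(-78, 522) = -78
  delta.gen = sub(-87, -78) = -9

After the edit, cleaning proceeds:
  alpha.gen: a read changed (bundle.txt -9->-4; bundle.txt -9->-4) — executes, giving 16.
  export.gen: a read changed (alpha.gen 81->16) — executes, giving -22.
  beta.gen: a read changed (export.gen -87->-22; bundle.txt -9->-4) — executes, giving -18.
  west.gen: a read changed (export.gen -87->-22) — executes, giving 132.
  stage.gen: a read changed (beta.gen -78->-18; west.gen 522->132) — executes, giving -18.
  delta.gen: a read changed (export.gen -87->-22; stage.gen -78->-18) — executes, giving -4.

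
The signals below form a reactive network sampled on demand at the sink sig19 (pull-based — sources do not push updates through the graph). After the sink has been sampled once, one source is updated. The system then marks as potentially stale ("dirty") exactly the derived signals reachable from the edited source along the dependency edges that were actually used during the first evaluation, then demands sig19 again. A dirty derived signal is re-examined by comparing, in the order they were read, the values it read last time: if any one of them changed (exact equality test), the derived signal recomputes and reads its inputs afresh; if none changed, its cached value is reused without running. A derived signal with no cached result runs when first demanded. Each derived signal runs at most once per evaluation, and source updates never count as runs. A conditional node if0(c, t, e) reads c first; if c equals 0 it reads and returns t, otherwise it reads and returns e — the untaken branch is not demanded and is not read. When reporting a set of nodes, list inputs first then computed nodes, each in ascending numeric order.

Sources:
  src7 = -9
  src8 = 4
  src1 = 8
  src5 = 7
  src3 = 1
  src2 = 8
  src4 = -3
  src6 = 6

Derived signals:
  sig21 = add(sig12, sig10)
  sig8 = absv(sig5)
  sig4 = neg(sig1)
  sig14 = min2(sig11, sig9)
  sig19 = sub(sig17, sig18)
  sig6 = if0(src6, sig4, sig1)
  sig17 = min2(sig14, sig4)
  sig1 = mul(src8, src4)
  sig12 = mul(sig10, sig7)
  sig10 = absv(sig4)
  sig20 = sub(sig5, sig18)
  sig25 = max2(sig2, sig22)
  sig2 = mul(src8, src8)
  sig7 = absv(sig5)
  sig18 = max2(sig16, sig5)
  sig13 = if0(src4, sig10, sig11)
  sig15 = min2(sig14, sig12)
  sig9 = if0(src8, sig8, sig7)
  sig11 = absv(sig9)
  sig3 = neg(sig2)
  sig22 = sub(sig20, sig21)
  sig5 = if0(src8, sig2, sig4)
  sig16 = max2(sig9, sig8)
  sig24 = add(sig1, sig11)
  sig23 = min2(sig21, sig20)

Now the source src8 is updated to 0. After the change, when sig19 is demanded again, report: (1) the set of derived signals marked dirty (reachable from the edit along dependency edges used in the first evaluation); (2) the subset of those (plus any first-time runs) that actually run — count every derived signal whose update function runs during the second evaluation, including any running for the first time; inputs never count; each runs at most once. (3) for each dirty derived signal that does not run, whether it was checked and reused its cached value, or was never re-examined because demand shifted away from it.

Dirty set: sig1, sig4, sig5, sig7, sig8, sig9, sig11, sig14, sig16, sig17, sig18, sig19.
Run set: sig1, sig2, sig4, sig5, sig8, sig9, sig11, sig14, sig16, sig17, sig18, sig19 (12 run).
Left stale — demand moved off them: sig7.
The important point: the flipped condition redirects demand; sig7 is left stale, never re-checked.

Initial pass — values computed on the first demand:
  sig1 = mul(4, -3) = -12
  sig4 = neg(-12) = 12
  sig5 = if0(src8=4 -> else branch sig4) = 12
  sig7 = absv(12) = 12
  sig8 = absv(12) = 12
  sig9 = if0(src8=4 -> else branch sig7) = 12
  sig11 = absv(12) = 12
  sig14 = min2(12, 12) = 12
  sig16 = max2(12, 12) = 12
  sig17 = min2(12, 12) = 12
  sig18 = max2(12, 12) = 12
  sig19 = sub(12, 12) = 0

Second demand — change propagation:
  sig1: re-runs because src8 4->0; new result 0.
  sig2: newly demanded (no cache) — executes and yields 0.
  sig4: re-runs because sig1 -12->0; new result 0.
  sig5: re-runs because src8 4->0; sig4 12->0; new result 0.
  sig7: dirty yet unreached — the second evaluation never asks for it.
  sig8: re-runs because sig5 12->0; new result 0.
  sig9: re-runs because src8 4->0; new result 0.
  sig11: re-runs because sig9 12->0; new result 0.
  sig14: re-runs because sig11 12->0; sig9 12->0; new result 0.
  sig16: re-runs because sig9 12->0; sig8 12->0; new result 0.
  sig17: re-runs because sig14 12->0; sig4 12->0; new result 0.
  sig18: re-runs because sig16 12->0; sig5 12->0; new result 0.
  sig19: re-runs because sig17 12->0; sig18 12->0; new result 0 (unchanged).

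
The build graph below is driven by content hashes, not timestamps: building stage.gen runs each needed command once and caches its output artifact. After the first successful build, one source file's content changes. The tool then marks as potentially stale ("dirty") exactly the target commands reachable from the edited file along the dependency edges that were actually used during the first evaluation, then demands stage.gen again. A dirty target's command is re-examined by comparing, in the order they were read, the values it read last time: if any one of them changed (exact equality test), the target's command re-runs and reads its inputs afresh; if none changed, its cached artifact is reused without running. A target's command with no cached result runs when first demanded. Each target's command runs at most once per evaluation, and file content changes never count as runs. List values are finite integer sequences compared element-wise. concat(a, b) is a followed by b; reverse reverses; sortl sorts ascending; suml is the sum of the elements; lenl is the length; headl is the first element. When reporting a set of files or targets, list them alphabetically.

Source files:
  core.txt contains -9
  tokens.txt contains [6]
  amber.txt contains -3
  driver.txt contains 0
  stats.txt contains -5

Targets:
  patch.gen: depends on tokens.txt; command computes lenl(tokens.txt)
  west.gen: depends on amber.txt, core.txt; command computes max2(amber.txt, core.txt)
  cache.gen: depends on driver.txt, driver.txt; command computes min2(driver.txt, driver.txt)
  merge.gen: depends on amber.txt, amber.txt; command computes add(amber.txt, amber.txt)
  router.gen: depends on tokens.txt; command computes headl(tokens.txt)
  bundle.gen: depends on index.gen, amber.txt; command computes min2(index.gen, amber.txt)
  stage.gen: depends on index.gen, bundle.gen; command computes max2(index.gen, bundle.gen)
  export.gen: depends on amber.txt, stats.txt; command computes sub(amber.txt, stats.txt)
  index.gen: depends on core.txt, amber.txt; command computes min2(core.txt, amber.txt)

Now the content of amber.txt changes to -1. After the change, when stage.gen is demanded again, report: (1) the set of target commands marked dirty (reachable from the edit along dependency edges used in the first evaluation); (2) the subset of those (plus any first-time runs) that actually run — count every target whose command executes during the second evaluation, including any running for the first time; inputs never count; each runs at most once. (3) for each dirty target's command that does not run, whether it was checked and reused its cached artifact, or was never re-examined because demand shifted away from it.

Initial pass — values computed on the first demand:
  index.gen = min2(-9, -3) = -9
  bundle.gen = min2(-9, -3) = -9
  stage.gen = max2(-9, -9) = -9

Second demand — change propagation:
  index.gen: re-runs because amber.txt -3->-1; new result -9 (unchanged).
  bundle.gen: re-runs because amber.txt -3->-1; new result -9 (unchanged).
  stage.gen: re-examined; everything it read last time is the same (index.gen unchanged, bundle.gen unchanged) — cache -9 kept, no run.

The important point: at stage.gen every value read last time is unchanged, so the dirty flag clears without a run.

Dirty set: bundle.gen, index.gen, stage.gen.
Run set: bundle.gen, index.gen (2 run).
Re-examined without running (cache reused): stage.gen.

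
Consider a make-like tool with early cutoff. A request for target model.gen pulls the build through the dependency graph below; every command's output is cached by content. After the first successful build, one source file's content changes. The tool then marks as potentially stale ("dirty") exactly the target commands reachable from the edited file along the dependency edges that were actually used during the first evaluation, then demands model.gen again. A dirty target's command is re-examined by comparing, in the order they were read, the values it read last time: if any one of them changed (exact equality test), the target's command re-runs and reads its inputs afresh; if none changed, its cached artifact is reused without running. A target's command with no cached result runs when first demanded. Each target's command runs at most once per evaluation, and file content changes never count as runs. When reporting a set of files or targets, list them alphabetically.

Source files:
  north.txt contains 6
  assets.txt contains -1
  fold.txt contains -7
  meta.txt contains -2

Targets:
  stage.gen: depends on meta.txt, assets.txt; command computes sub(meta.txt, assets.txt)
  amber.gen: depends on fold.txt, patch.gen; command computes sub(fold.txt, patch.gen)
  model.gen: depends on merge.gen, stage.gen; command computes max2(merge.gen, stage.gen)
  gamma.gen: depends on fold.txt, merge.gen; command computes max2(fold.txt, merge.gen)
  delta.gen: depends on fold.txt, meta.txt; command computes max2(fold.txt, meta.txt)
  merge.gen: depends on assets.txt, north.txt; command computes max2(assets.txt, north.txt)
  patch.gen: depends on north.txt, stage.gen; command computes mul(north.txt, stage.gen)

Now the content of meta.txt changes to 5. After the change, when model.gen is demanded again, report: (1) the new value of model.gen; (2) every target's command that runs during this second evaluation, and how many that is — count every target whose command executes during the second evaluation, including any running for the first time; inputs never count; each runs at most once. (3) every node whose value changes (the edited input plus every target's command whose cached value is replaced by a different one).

Demanding model.gen again yields 6.
2 target commands run: model.gen, stage.gen.
The nodes whose values change: meta.txt, stage.gen.

First demand of the output computes:
  merge.gen = max2(-1, 6) = 6
  stage.gen = sub(-2, -1) = -1
  model.gen = max2(6, -1) = 6

After the edit, cleaning proceeds:
  stage.gen: a read changed (meta.txt -2->5) — executes, giving 6.
  model.gen: a read changed (stage.gen -1->6) — executes, giving 6 — identical to its old value.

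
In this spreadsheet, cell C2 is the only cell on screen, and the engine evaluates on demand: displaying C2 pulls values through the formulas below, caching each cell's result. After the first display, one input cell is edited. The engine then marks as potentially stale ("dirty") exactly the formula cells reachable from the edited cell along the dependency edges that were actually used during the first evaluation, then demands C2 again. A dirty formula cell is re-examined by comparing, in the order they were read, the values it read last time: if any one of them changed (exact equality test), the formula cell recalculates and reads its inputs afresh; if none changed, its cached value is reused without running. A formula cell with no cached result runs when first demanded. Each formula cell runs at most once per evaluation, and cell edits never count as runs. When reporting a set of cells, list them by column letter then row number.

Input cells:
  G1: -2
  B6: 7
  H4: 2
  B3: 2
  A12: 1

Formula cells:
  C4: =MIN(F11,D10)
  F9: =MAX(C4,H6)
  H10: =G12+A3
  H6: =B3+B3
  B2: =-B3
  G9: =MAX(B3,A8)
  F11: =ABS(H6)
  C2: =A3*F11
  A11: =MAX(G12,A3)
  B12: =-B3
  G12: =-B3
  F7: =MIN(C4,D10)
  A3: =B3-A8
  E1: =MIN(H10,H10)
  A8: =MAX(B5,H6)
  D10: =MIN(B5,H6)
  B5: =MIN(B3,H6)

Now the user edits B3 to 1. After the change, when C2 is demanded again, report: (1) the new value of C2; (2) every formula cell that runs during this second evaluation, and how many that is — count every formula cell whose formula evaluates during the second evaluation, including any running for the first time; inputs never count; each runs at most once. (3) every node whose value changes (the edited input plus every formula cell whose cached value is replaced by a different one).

C2 now evaluates to -2.
Run set: A3, A8, B5, C2, F11, H6 (6 run).
Changed values: A3, A8, B3, B5, C2, F11, H6.

Initial pass — values computed on the first demand:
  H6 = 2 + 2 = 4
  B5 = MIN(2, 4) = 2
  A8 = MAX(2, 4) = 4
  A3 = 2 - 4 = -2
  F11 = ABS(4) = 4
  C2 = -2 * 4 = -8

Second demand — change propagation:
  H6: re-runs because B3 2->1; B3 2->1; new result 2.
  B5: re-runs because B3 2->1; H6 4->2; new result 1.
  A8: re-runs because B5 2->1; H6 4->2; new result 2.
  A3: re-runs because B3 2->1; A8 4->2; new result -1.
  F11: re-runs because H6 4->2; new result 2.
  C2: re-runs because A3 -2->-1; F11 4->2; new result -2.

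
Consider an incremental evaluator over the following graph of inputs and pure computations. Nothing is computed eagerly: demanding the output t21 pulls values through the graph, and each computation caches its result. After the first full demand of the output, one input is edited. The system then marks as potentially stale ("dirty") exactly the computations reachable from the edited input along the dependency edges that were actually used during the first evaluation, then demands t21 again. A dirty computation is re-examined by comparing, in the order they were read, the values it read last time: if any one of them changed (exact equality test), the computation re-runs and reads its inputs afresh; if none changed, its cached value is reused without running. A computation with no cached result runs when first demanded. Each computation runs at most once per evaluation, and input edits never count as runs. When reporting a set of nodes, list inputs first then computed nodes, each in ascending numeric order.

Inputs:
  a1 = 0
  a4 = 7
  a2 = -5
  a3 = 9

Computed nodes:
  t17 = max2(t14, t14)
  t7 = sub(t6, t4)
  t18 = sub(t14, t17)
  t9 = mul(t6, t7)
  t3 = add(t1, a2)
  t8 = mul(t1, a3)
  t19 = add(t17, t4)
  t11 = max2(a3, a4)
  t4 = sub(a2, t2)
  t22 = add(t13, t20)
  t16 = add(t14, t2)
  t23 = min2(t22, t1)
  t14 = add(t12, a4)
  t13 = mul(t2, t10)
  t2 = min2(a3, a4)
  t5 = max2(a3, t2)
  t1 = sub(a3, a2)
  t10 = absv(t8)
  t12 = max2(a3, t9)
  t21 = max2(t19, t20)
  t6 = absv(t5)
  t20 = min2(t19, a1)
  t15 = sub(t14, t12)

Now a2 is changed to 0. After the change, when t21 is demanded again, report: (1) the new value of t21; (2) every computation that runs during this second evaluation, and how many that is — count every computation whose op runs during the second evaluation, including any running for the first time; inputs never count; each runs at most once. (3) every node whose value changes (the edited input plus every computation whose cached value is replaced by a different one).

t21 now evaluates to 144.
Run set: t4, t7, t9, t12, t14, t17, t19, t20, t21 (9 run).
Changed values: a2, t4, t7, t9, t12, t14, t17, t19, t21.

Initial pass — values computed on the first demand:
  t2 = min2(9, 7) = 7
  t4 = sub(-5, 7) = -12
  t5 = max2(9, 7) = 9
  t6 = absv(9) = 9
  t7 = sub(9, -12) = 21
  t9 = mul(9, 21) = 189
  t12 = max2(9, 189) = 189
  t14 = add(189, 7) = 196
  t17 = max2(196, 196) = 196
  t19 = add(196, -12) = 184
  t20 = min2(184, 0) = 0
  t21 = max2(184, 0) = 184

Second demand — change propagation:
  t4: re-runs because a2 -5->0; new result -7.
  t7: re-runs because t4 -12->-7; new result 16.
  t9: re-runs because t7 21->16; new result 144.
  t12: re-runs because t9 189->144; new result 144.
  t14: re-runs because t12 189->144; new result 151.
  t17: re-runs because t14 196->151; t14 196->151; new result 151.
  t19: re-runs because t17 196->151; t4 -12->-7; new result 144.
  t20: re-runs because t19 184->144; new result 0 (unchanged).
  t21: re-runs because t19 184->144; new result 144.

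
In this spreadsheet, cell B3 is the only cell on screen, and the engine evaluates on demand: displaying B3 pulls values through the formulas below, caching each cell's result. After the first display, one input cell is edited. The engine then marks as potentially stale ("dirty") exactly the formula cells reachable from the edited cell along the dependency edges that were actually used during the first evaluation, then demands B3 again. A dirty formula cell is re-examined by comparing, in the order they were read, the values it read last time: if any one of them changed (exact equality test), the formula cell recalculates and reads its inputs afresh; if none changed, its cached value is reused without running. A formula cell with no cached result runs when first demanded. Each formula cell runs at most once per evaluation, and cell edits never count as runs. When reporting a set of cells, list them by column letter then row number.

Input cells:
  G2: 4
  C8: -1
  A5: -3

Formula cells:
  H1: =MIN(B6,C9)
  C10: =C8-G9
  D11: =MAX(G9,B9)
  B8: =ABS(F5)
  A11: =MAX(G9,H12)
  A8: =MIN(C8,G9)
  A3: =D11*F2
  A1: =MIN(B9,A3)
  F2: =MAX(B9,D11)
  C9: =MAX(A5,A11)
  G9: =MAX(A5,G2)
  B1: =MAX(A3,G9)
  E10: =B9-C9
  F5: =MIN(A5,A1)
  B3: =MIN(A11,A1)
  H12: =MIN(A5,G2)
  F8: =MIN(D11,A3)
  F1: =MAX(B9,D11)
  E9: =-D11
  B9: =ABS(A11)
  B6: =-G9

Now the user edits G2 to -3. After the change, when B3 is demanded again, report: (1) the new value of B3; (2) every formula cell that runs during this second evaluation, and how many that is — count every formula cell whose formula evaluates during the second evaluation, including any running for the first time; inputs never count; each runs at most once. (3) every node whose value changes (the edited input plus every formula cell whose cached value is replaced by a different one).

B3 now evaluates to -3.
Run set: A1, A3, A11, B3, B9, D11, F2, G9, H12 (9 run).
Changed values: A1, A3, A11, B3, B9, D11, F2, G2, G9.

Initial pass — values computed on the first demand:
  G9 = MAX(-3, 4) = 4
  H12 = MIN(-3, 4) = -3
  A11 = MAX(4, -3) = 4
  B9 = ABS(4) = 4
  D11 = MAX(4, 4) = 4
  F2 = MAX(4, 4) = 4
  A3 = 4 * 4 = 16
  A1 = MIN(4, 16) = 4
  B3 = MIN(4, 4) = 4

Second demand — change propagation:
  G9: re-runs because G2 4->-3; new result -3.
  H12: re-runs because G2 4->-3; new result -3 (unchanged).
  A11: re-runs because G9 4->-3; new result -3.
  B9: re-runs because A11 4->-3; new result 3.
  D11: re-runs because G9 4->-3; B9 4->3; new result 3.
  F2: re-runs because B9 4->3; D11 4->3; new result 3.
  A3: re-runs because D11 4->3; F2 4->3; new result 9.
  A1: re-runs because B9 4->3; A3 16->9; new result 3.
  B3: re-runs because A11 4->-3; A1 4->3; new result -3.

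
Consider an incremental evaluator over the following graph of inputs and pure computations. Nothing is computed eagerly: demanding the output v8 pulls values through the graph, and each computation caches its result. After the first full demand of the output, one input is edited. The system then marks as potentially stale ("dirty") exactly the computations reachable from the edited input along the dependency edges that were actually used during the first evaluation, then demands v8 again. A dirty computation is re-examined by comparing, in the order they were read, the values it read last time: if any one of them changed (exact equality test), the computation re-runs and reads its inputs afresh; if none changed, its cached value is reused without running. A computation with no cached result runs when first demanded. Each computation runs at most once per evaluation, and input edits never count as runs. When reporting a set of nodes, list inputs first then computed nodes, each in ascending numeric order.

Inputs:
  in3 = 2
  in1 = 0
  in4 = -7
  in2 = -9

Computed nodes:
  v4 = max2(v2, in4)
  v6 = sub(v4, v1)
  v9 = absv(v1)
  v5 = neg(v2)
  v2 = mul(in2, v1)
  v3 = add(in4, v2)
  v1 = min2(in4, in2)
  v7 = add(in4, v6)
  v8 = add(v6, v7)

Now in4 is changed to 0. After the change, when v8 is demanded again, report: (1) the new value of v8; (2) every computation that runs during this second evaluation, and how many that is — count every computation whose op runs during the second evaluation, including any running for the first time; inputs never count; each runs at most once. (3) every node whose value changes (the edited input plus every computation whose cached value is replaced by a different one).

v8 now evaluates to 180.
Run set: v1, v4, v7, v8 (4 run).
Changed values: in4, v7, v8.
The important point: at v2 every value read last time is unchanged, so the dirty flag clears without a run.

Initial pass — values computed on the first demand:
  v1 = min2(-7, -9) = -9
  v2 = mul(-9, -9) = 81
  v4 = max2(81, -7) = 81
  v6 = sub(81, -9) = 90
  v7 = add(-7, 90) = 83
  v8 = add(90, 83) = 173

Second demand — change propagation:
  v1: re-runs because in4 -7->0; new result -9 (unchanged).
  v2: re-examined; everything it read last time is the same (in2 unchanged, v1 unchanged) — cache 81 kept, no run.
  v4: re-runs because in4 -7->0; new result 81 (unchanged).
  v6: re-examined; everything it read last time is the same (v4 unchanged, v1 unchanged) — cache 90 kept, no run.
  v7: re-runs because in4 -7->0; new result 90.
  v8: re-runs because v7 83->90; new result 180.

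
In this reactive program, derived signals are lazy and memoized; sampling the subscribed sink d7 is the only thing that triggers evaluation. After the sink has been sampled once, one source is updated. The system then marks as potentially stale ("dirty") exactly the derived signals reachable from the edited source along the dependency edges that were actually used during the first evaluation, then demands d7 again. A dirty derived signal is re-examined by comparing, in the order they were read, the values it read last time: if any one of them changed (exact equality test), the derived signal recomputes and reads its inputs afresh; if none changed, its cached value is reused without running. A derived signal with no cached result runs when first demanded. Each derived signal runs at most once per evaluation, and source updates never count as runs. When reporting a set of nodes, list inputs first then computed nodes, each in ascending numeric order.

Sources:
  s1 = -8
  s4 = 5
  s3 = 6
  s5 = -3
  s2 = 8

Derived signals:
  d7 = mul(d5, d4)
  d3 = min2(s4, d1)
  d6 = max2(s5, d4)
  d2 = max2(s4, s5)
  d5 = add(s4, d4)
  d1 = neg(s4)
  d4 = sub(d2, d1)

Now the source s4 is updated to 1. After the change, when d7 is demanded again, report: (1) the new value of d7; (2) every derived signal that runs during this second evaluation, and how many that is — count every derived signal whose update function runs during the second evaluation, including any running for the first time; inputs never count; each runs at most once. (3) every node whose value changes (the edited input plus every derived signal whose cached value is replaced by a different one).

First demand of the output computes:
  d1 = neg(5) = -5
  d2 = max2(5, -3) = 5
  d4 = sub(5, -5) = 10
  d5 = add(5, 10) = 15
  d7 = mul(15, 10) = 150

After the edit, cleaning proceeds:
  d1: a read changed (s4 5->1) — executes, giving -1.
  d2: a read changed (s4 5->1) — executes, giving 1.
  d4: a read changed (d2 5->1; d1 -5->-1) — executes, giving 2.
  d5: a read changed (s4 5->1; d4 10->2) — executes, giving 3.
  d7: a read changed (d5 15->3; d4 10->2) — executes, giving 6.

Demanding d7 again yields 6.
5 derived signals run: d1, d2, d4, d5, d7.
The nodes whose values change: s4, d1, d2, d4, d5, d7.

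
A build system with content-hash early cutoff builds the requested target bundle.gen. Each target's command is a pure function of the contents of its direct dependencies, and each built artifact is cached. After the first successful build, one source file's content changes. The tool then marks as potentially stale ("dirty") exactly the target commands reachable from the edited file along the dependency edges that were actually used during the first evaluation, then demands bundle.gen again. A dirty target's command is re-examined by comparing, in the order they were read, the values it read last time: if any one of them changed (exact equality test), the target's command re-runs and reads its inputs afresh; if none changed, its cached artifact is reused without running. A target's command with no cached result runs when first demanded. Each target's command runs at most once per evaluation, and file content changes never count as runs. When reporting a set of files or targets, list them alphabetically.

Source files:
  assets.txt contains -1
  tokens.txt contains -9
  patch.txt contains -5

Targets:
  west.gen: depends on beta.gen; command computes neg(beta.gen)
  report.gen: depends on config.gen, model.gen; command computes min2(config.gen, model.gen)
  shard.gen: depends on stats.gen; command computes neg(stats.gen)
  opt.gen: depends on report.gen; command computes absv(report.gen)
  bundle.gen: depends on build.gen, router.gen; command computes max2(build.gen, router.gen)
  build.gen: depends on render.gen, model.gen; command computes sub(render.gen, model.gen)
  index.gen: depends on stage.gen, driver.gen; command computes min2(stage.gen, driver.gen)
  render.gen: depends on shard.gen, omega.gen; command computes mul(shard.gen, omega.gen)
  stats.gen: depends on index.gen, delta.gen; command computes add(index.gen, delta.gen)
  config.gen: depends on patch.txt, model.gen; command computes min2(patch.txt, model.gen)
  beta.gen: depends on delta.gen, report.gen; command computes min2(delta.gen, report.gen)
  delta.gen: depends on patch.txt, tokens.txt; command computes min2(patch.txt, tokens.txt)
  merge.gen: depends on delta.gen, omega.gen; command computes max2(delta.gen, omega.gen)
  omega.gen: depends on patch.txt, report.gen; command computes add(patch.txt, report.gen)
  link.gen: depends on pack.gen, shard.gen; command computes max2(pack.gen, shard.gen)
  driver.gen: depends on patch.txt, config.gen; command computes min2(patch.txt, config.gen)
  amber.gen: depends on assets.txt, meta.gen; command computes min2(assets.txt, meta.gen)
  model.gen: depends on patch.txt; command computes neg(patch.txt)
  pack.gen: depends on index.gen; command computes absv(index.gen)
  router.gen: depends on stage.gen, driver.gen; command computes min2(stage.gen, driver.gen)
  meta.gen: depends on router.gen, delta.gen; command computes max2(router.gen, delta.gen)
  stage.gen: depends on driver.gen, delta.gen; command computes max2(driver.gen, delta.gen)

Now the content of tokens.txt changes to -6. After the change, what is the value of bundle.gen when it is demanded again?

First evaluation (everything demanded from the output):
  delta.gen = min2(-5, -9) = -9
  model.gen = neg(-5) = 5
  config.gen = min2(-5, 5) = -5
  driver.gen = min2(-5, -5) = -5
  report.gen = min2(-5, 5) = -5
  omega.gen = add(-5, -5) = -10
  stage.gen = max2(-5, -9) = -5
  index.gen = min2(-5, -5) = -5
  router.gen = min2(-5, -5) = -5
  stats.gen = add(-5, -9) = -14
  shard.gen = neg(-14) = 14
  render.gen = mul(14, -10) = -140
  build.gen = sub(-140, 5) = -145
  bundle.gen = max2(-145, -5) = -5

Propagation after the edit:
  delta.gen: runs — tokens.txt -9->-6; result -6.
  stage.gen: runs — delta.gen -9->-6; result -5 (same value as before).
  index.gen: checked — values it read are unchanged (stage.gen unchanged, driver.gen unchanged); reused cached -5 without running.
  router.gen: checked — values it read are unchanged (stage.gen unchanged, driver.gen unchanged); reused cached -5 without running.
  stats.gen: runs — delta.gen -9->-6; result -11.
  shard.gen: runs — stats.gen -14->-11; result 11.
  render.gen: runs — shard.gen 14->11; result -110.
  build.gen: runs — render.gen -140->-110; result -115.
  bundle.gen: runs — build.gen -145->-115; result -5 (same value as before).

Key observation: the cutoff stops propagation at index.gen — its inputs' values are unchanged, so it reuses its cache.

New value of bundle.gen: -5.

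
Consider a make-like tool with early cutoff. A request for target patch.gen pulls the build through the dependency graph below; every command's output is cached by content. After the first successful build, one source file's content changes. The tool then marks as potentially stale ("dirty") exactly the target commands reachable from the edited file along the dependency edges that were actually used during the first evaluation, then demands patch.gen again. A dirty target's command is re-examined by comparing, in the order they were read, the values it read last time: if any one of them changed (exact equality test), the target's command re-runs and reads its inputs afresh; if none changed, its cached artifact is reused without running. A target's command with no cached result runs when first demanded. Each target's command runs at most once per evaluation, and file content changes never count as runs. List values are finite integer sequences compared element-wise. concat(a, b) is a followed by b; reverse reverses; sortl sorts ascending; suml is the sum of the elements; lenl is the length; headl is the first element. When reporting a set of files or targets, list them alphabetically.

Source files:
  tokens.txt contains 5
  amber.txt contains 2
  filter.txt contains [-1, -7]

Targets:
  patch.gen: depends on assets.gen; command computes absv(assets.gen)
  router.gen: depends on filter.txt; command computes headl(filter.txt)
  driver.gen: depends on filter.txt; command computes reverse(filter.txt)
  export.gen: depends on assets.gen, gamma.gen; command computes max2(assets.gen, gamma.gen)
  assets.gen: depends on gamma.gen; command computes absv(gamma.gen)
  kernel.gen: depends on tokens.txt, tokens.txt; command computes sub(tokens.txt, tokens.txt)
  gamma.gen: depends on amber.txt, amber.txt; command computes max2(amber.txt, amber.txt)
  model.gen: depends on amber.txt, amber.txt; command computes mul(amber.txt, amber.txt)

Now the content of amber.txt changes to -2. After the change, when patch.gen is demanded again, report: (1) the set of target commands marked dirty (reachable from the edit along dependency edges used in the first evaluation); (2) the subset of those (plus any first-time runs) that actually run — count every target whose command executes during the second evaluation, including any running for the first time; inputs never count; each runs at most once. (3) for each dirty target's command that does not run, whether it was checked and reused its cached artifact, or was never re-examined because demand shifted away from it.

The edit dirties: assets.gen, gamma.gen, patch.gen.
2 target commands run: assets.gen, gamma.gen.
Cache hits after checking: patch.gen.
Note the absorption at assets.gen: it re-runs yet its value is the same, leaving the output's value untouched.

First demand of the output computes:
  gamma.gen = max2(2, 2) = 2
  assets.gen = absv(2) = 2
  patch.gen = absv(2) = 2

After the edit, cleaning proceeds:
  gamma.gen: a read changed (amber.txt 2->-2; amber.txt 2->-2) — executes, giving -2.
  assets.gen: a read changed (gamma.gen 2->-2) — executes, giving 2 — identical to its old value.
  patch.gen: dirty, but its reads are unchanged (assets.gen unchanged); cached 2 stands.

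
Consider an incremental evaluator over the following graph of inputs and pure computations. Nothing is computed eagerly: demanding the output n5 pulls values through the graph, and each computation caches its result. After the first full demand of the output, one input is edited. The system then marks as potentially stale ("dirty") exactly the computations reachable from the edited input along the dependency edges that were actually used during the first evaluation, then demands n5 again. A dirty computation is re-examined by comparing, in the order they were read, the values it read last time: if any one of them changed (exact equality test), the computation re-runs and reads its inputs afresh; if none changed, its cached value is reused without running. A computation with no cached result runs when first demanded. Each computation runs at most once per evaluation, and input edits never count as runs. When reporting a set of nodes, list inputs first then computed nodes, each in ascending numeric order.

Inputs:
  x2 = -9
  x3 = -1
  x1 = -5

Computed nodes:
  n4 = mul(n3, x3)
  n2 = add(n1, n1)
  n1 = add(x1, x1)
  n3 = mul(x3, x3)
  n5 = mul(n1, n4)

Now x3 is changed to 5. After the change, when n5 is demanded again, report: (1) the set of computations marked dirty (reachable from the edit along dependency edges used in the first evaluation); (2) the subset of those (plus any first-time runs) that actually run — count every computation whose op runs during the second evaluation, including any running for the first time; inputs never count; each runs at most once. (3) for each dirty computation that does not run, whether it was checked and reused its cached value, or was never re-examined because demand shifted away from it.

Dirty set: n3, n4, n5.
Run set: n3, n4, n5 (3 run).
All dirty computations ended up running.

Initial pass — values computed on the first demand:
  n1 = add(-5, -5) = -10
  n3 = mul(-1, -1) = 1
  n4 = mul(1, -1) = -1
  n5 = mul(-10, -1) = 10

Second demand — change propagation:
  n3: re-runs because x3 -1->5; x3 -1->5; new result 25.
  n4: re-runs because n3 1->25; x3 -1->5; new result 125.
  n5: re-runs because n4 -1->125; new result -1250.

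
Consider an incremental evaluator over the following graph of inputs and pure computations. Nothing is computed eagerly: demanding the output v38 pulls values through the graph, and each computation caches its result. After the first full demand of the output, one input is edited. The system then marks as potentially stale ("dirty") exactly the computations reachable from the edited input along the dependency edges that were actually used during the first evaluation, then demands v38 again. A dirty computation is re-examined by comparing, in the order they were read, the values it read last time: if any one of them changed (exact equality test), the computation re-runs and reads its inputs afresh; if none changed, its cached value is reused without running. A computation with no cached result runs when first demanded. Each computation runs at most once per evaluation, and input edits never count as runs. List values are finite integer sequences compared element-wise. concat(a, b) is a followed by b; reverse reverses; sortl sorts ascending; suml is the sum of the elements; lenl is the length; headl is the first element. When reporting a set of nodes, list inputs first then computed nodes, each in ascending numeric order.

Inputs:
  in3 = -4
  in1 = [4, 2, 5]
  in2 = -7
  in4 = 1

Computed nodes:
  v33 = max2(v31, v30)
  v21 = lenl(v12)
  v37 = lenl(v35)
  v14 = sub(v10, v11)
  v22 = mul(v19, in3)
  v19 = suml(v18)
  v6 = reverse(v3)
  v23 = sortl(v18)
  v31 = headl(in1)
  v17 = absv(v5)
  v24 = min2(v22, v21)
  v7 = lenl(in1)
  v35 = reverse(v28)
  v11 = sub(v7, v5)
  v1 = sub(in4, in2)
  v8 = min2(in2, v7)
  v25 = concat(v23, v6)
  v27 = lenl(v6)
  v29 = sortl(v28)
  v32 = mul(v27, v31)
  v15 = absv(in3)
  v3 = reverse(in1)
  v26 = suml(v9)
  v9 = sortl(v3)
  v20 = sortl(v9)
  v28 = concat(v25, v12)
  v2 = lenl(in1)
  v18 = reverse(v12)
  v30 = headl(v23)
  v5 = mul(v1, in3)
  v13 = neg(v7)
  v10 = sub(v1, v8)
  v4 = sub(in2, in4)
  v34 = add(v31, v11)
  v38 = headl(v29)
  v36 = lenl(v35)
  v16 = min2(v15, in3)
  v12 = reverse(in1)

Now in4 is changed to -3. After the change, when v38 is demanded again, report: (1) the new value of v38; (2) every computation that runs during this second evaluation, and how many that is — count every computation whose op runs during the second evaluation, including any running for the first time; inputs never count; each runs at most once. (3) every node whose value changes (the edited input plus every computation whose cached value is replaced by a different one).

v38 now evaluates to 2.
Run set: none (0 run).
Changed values: in4.
The important point: nothing the output needs ever reads in4, so the edit is invisible to it.

Initial pass — values computed on the first demand:
  v3 = reverse([4, 2, 5]) = [5, 2, 4]
  v6 = reverse([5, 2, 4]) = [4, 2, 5]
  v12 = reverse([4, 2, 5]) = [5, 2, 4]
  v18 = reverse([5, 2, 4]) = [4, 2, 5]
  v23 = sortl([4, 2, 5]) = [2, 4, 5]
  v25 = concat([2, 4, 5], [4, 2, 5]) = [2, 4, 5, 4, 2, 5]
  v28 = concat([2, 4, 5, 4, 2, 5], [5, 2, 4]) = [2, 4, 5, 4, 2, 5, 5, 2, 4]
  v29 = sortl([2, 4, 5, 4, 2, 5, 5, 2, 4]) = [2, 2, 2, 4, 4, 4, 5, 5, 5]
  v38 = headl([2, 2, 2, 4, 4, 4, 5, 5, 5]) = 2

Second demand — change propagation:
  no demanded computation ever read in4, so the edit dirties nothing and nothing runs.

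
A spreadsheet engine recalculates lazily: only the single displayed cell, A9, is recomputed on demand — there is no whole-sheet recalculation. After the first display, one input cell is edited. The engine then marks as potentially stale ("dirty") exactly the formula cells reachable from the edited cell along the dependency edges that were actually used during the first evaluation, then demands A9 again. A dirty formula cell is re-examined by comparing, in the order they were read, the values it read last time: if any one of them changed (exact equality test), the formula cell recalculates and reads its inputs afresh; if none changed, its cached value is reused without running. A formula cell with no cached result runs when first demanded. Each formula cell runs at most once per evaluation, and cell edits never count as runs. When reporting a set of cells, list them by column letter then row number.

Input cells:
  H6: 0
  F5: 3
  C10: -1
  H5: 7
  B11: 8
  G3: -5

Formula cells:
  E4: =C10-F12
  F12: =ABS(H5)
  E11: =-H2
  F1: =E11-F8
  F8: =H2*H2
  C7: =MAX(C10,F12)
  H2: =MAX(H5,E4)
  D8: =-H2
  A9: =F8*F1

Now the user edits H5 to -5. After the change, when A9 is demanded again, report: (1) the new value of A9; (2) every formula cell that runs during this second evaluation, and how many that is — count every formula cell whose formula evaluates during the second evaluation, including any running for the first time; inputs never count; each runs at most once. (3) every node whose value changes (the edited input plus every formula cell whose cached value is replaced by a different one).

New value of A9: -500.
Formula cells that run: A9, E4, E11, F1, F8, F12, H2 — 7 in total.
Values that change: A9, E4, E11, F1, F8, F12, H2, H5.

First evaluation (everything demanded from the output):
  F12 = ABS(7) = 7
  E4 = -1 - 7 = -8
  H2 = MAX(7, -8) = 7
  E11 = -(7) = -7
  F8 = 7 * 7 = 49
  F1 = -7 - 49 = -56
  A9 = 49 * -56 = -2744

Propagation after the edit:
  F12: runs — H5 7->-5; result 5.
  E4: runs — F12 7->5; result -6.
  H2: runs — H5 7->-5; E4 -8->-6; result -5.
  E11: runs — H2 7->-5; result 5.
  F8: runs — H2 7->-5; H2 7->-5; result 25.
  F1: runs — E11 -7->5; F8 49->25; result -20.
  A9: runs — F8 49->25; F1 -56->-20; result -500.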